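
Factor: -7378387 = -1*7378387^1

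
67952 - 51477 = 16475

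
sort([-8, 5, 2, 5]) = [-8, 2, 5, 5]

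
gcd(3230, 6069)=17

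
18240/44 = 4560/11 ≈ 414.55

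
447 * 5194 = 2321718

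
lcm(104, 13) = 104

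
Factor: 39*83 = 3^1*13^1*83^1 = 3237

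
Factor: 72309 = 3^1*24103^1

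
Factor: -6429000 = -1 * 2^3 * 3^1 * 5^3 * 2143^1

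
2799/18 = 311/2 = 155.50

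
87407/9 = 9711+8/9≈9711.89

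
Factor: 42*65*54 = 2^2*3^4*5^1*7^1*13^1 = 147420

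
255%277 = 255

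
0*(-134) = 0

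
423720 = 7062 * 60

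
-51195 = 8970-60165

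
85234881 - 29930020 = 55304861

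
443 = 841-398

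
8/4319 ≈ 0.00185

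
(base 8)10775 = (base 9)6276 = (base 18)e3f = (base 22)9b7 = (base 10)4605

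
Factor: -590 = -1 * 2^1 * 5^1 * 59^1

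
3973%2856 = 1117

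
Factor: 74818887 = 3^1*11^1*13^1*17^1*10259^1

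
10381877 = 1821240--8560637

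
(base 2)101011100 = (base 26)da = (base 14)1ac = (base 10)348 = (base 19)i6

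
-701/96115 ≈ -0.00729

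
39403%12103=3094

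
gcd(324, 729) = 81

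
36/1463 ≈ 0.0246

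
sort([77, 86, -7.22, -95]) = [-95, -7.22, 77, 86]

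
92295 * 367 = 33872265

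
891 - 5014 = -4123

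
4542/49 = 92 + 34/49 ≈ 92.69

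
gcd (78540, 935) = 935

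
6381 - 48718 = -42337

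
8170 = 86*95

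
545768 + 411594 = 957362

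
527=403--124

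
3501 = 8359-4858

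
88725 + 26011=114736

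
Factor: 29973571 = 1669^1*17959^1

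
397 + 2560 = 2957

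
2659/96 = 27+67/96≈27.70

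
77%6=5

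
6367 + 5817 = 12184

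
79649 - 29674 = 49975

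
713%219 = 56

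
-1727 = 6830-8557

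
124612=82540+42072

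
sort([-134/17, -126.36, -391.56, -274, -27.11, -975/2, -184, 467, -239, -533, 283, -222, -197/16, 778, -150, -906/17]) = [-533, -975/2, -391.56, -274, -239, -222, -184, -150, -126.36, -906/17, -27.11, -197/16, -134/17, 283, 467, 778]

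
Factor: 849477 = 3^1 * 283159^1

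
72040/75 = 960+8/15 ≈ 960.53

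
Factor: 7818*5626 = 2^2*3^1*29^1*97^1*1303^1 = 43984068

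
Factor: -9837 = -1 * 3^2 * 1093^1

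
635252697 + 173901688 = 809154385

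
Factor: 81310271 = 7^1*661^1*17573^1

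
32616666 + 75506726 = 108123392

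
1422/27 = 158/3 ≈ 52.67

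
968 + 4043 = 5011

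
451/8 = 56 + 3/8 ≈ 56.38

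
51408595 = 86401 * 595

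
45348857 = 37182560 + 8166297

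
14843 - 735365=-720522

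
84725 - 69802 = 14923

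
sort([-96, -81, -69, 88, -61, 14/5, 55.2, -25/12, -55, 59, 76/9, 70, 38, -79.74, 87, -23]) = [-96, -81, -79.74, -69, -61, -55, -23, -25/12, 14/5, 76/9, 38, 55.2, 59, 70, 87, 88]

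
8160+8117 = 16277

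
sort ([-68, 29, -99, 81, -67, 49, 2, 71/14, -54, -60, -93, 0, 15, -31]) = [-99, -93, -68, -67, -60, -54, -31, 0, 2, 71/14, 15, 29, 49, 81]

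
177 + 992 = 1169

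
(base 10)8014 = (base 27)aqm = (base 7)32236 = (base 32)7qe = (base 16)1f4e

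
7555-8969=-1414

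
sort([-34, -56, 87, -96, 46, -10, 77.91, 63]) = [-96, -56, -34, -10, 46, 63, 77.91, 87]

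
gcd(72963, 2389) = 1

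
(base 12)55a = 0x316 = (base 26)14a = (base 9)1067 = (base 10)790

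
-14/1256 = -7/628≈-0.0111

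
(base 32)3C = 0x6C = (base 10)108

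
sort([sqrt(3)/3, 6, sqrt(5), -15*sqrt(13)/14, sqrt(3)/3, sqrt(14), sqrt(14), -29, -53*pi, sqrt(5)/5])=[-53*pi, -29, -15*sqrt(13)/14, sqrt(5)/5, sqrt(3)/3, sqrt(3)/3, sqrt(5), sqrt(14), sqrt(14), 6]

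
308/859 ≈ 0.359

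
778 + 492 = 1270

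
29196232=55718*524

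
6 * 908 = 5448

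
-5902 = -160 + -5742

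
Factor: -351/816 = -1*2^(-4)*3^2*13^1*17^(-1) = -117/272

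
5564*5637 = 31364268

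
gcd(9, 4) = 1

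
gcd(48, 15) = 3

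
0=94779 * 0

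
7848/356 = 22 + 4/89 ≈ 22.04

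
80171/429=6167/33 ≈ 186.88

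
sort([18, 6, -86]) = [-86, 6, 18]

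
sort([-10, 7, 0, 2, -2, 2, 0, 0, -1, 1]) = [-10, -2, -1, 0, 0, 0, 1, 2, 2, 7]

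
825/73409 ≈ 0.0112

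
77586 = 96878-19292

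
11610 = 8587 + 3023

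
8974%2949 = 127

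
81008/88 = 920+6/11 ≈ 920.55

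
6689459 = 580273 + 6109186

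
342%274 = 68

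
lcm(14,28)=28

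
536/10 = 268/5 = 53.60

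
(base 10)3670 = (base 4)321112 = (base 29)4ag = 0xe56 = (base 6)24554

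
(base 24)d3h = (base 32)7cp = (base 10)7577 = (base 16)1d99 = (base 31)7rd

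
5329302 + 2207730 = 7537032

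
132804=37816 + 94988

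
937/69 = 13 + 40/69 ≈ 13.58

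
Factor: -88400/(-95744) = 2^(-5)*5^2*11^(-1)*13^1 = 325/352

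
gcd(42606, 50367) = 3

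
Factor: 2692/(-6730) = -1 * 2^1 * 5^(-1) = -2/5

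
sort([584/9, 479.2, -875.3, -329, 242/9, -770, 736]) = [-875.3, -770, -329, 242/9, 584/9, 479.2, 736]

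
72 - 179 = -107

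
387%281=106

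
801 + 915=1716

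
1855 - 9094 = -7239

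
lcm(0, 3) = 0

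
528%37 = 10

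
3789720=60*63162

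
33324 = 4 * 8331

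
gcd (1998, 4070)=74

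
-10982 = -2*5491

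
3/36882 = 1/12294 ≈ 0.0000813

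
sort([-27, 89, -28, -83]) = [-83, -28, -27, 89]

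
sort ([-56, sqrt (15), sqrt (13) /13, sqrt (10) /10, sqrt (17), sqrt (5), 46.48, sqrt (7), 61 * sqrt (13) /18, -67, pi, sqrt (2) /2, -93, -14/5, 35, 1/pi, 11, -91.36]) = [-93, -91.36, -67, -56, -14/5, sqrt (13) /13, sqrt (10) /10, 1/pi, sqrt (2) /2, sqrt (5), sqrt (7), pi, sqrt (15), sqrt (17), 11, 61 * sqrt (13) /18, 35, 46.48]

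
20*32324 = 646480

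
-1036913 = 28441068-29477981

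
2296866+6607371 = 8904237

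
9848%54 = 20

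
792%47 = 40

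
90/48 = 1+7/8 ≈ 1.88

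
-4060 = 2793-6853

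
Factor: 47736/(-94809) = -1*2^3*3^2*11^(-1)*13^(-1) = -72/143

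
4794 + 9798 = 14592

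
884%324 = 236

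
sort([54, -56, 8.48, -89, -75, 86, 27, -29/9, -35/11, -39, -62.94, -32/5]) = [-89, -75, -62.94, -56, -39, -32/5, -29/9, -35/11, 8.48, 27, 54, 86]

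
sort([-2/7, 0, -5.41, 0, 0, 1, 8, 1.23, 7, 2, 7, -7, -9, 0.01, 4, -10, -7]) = [-10, -9, -7, -7, -5.41, -2/7, 0, 0, 0, 0.01, 1, 1.23, 2, 4, 7, 7, 8]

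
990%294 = 108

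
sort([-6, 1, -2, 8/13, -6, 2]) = [-6, -6, -2, 8/13, 1, 2]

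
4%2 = 0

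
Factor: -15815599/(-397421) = 59^1*113^(-1)*181^1*1481^1*3517^(-1) 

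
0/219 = 0 = 0.00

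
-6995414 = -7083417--88003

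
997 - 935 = 62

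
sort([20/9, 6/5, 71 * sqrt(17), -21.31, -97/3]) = [-97/3, -21.31, 6/5, 20/9, 71 * sqrt(17)]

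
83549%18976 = 7645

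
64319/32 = 2009 + 31/32 ≈ 2009.97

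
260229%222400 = 37829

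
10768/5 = 2153 + 3/5 = 2153.60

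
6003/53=113 + 14/53 ≈ 113.26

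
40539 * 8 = 324312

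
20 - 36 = -16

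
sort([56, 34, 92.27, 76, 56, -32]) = [-32, 34, 56, 56, 76, 92.27]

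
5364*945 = 5068980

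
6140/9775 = 1228/1955 ≈ 0.628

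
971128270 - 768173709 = 202954561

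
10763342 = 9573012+1190330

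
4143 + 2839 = 6982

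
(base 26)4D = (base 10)117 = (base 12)99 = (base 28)45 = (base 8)165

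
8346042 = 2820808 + 5525234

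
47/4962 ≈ 0.00947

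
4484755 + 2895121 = 7379876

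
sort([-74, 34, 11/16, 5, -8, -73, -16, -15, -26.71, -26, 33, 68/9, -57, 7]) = [-74, -73, -57, -26.71, -26, -16, -15, -8, 11/16, 5, 7, 68/9, 33, 34]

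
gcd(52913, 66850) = 7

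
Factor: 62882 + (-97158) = -1 * 2^2 * 11^1 * 19^1 * 41^1 = -34276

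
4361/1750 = 623/250 ≈ 2.49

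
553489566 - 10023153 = 543466413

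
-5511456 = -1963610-3547846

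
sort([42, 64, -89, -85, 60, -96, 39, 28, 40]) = [-96, -89, -85, 28, 39, 40, 42, 60, 64]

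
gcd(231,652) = 1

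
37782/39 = 968 + 10/13 ≈ 968.77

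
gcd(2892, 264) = 12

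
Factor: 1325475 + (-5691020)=-1 * 5^1 * 873109^1=-4365545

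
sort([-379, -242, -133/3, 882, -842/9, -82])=[-379, -242, -842/9, -82, -133/3, 882]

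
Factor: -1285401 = -1 * 3^1 * 13^1 * 23^1 * 1433^1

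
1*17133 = 17133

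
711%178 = 177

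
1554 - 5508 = -3954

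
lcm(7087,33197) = 630743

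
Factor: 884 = 2^2*13^1*17^1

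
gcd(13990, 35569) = 1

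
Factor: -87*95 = -1*3^1*5^1*19^1*29^1 = -8265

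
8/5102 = 4/2551 ≈ 0.00157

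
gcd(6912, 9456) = 48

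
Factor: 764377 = 593^1 * 1289^1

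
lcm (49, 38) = 1862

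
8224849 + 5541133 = 13765982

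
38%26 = 12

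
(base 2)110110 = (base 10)54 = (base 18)30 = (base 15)39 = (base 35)1j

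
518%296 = 222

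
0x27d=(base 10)637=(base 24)12d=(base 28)ml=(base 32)jt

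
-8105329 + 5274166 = -2831163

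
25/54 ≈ 0.463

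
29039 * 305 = 8856895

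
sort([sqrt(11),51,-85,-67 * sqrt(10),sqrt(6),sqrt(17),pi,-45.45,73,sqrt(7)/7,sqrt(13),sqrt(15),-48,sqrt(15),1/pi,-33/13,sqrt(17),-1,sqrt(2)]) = [-67 * sqrt(10),-85,-48,-45.45,-33/13,-1,1/pi,sqrt(7)/7,sqrt(2),sqrt(6),pi,sqrt(11),sqrt(13),sqrt(15),sqrt(15),sqrt(17),sqrt(17),51,73]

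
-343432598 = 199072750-542505348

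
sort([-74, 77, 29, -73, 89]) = [-74, -73, 29, 77, 89]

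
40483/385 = 105 + 58/385 ≈ 105.15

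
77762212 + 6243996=84006208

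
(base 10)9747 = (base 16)2613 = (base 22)k31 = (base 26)ean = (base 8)23023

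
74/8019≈0.00923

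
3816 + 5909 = 9725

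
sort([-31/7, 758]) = [-31/7, 758]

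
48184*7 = 337288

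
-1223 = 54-1277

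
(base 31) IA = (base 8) 1070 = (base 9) 701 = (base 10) 568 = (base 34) GO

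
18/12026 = 9/6013 ≈ 0.00150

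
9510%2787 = 1149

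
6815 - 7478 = -663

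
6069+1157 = 7226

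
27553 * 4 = 110212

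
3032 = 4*758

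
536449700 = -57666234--594115934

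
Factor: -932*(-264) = 2^5*3^1*11^1*233^1 = 246048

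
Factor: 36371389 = 36371389^1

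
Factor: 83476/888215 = 2^2*5^(-1)*41^1*401^(-1)*443^(-1)*509^1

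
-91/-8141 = 13/1163 ≈ 0.0112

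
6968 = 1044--5924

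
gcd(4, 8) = 4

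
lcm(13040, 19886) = 795440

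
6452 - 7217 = -765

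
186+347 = 533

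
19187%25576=19187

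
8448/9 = 2816/3 ≈ 938.67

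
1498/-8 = -749/4 = -187.25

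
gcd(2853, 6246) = 9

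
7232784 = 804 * 8996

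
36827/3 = 12275 + 2/3 ≈ 12275.67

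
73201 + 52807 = 126008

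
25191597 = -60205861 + 85397458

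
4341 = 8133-3792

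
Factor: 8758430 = 2^1 * 5^1 * 19^1 * 31^1 * 1487^1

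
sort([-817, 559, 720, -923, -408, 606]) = [-923, -817, -408, 559, 606, 720]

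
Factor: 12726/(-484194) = -1*3^1*7^1*17^(-1)*47^(-1) = -21/799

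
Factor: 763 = 7^1 * 109^1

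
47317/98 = 482+81/98 ≈ 482.83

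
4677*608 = 2843616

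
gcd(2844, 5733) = 9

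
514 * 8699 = 4471286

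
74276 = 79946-5670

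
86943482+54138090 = 141081572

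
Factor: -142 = -1*2^1*71^1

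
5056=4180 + 876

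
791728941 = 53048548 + 738680393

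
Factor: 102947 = 13^1*7919^1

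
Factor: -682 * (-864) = 2^6 * 3^3 * 11^1 * 31^1 = 589248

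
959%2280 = 959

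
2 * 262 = 524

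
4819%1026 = 715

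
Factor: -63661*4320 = -1*2^5*3^3*5^1*13^1*59^1*83^1 = -275015520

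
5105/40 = 1021/8≈127.63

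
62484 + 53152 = 115636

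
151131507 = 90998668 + 60132839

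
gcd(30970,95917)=1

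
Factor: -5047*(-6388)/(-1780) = -1*5^(-1)*7^2*89^(-1)*103^1*1597^1 = -8060059/445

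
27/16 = 1 + 11/16 ≈ 1.69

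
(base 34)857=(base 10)9425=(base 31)9p1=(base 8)22321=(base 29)b60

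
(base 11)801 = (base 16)3c9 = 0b1111001001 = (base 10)969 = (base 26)1b7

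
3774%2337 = 1437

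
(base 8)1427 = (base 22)1dl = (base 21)1ge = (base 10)791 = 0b1100010111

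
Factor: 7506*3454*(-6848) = -1*2^8*3^3*11^1*107^1*139^1*157^1 = -177539357952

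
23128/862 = 26 + 358/431 ≈ 26.83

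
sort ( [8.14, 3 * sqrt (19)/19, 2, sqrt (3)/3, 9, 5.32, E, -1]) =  [-1, sqrt (3)/3, 3 * sqrt (19)/19, 2, E, 5.32, 8.14, 9]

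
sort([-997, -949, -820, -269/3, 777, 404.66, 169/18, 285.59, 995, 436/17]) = [-997, -949, -820, -269/3, 169/18, 436/17, 285.59, 404.66, 777, 995]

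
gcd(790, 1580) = 790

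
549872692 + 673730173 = 1223602865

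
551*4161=2292711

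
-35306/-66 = 17653/33 ≈ 534.94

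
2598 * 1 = 2598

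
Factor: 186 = 2^1 * 3^1 * 31^1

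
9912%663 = 630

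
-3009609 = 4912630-7922239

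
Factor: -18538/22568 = -1*2^(-2)*7^(-1)*23^1 = -23/28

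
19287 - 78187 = -58900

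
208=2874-2666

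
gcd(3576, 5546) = 2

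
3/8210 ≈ 0.000365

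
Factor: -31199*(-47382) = 2^1*3^1*7^1*53^1*149^1*4457^1 = 1478271018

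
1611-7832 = -6221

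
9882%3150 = 432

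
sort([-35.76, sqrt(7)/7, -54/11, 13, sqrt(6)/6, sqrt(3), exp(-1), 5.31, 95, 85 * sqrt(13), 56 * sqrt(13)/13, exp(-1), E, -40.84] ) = [-40.84, -35.76, -54/11, exp(-1), exp(-1), sqrt(7)/7, sqrt(6)/6, sqrt(3), E, 5.31, 13, 56 * sqrt(13)/13, 95, 85 * sqrt(13)] 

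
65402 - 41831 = 23571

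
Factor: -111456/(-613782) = 2^4*3^2*13^(-1)*61^(-1) = 144/793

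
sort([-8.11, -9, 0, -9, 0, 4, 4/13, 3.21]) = [-9, -9, -8.11, 0, 0, 4/13, 3.21, 4]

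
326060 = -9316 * (-35)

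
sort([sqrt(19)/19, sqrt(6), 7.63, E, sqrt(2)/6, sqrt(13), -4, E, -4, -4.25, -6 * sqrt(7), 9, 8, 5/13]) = [-6 * sqrt(7), -4.25, -4, -4, sqrt(19)/19, sqrt(2)/6, 5/13, sqrt(6), E, E, sqrt(13), 7.63, 8, 9]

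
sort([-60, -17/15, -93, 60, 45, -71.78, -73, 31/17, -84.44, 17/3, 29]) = [-93, -84.44, -73, -71.78, -60, -17/15, 31/17, 17/3, 29, 45, 60]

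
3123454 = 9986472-6863018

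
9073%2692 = 997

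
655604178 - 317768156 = 337836022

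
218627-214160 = 4467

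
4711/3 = 1570+1/3 ≈ 1570.33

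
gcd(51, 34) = 17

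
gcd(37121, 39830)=7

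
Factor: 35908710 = 2^1 * 3^1 * 5^1 * 373^1 * 3209^1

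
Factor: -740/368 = -1*2^(-2)*5^1*23^(-1)*37^1 = -185/92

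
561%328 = 233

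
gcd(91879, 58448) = 1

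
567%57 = 54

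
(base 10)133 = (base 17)7e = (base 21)67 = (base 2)10000101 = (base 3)11221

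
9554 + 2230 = 11784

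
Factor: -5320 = -1*2^3*5^1*7^1*19^1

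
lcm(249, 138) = 11454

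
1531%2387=1531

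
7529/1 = 7529 = 7529.00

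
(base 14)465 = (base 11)724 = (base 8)1551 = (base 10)873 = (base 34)pn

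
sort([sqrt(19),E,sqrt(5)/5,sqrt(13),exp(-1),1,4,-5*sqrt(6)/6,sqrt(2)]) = [-5*sqrt(6)/6,exp(-1),sqrt(5)/5,1,sqrt(2),E,sqrt(13),4,sqrt(19)]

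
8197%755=647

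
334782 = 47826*7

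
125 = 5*25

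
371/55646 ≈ 0.00667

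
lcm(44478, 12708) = 88956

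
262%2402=262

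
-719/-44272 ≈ 0.0162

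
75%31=13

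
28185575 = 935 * 30145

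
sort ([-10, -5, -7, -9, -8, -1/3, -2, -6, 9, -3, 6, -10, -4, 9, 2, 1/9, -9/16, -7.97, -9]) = [-10, -10, -9, -9, -8, -7.97, -7, -6, -5, -4, -3, -2, -9/16, -1/3, 1/9, 2, 6, 9, 9]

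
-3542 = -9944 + 6402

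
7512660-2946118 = 4566542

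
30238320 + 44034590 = 74272910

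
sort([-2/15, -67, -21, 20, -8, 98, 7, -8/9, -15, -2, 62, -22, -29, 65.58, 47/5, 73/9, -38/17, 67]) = [-67, -29, -22, -21, -15, -8, -38/17, -2, -8/9, -2/15, 7, 73/9, 47/5, 20, 62, 65.58, 67, 98]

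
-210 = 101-311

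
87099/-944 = -92-251/944 ≈ -92.27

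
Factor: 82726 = 2^1*7^1*19^1*311^1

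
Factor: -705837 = -1*3^1*11^1*73^1*293^1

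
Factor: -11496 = -1*2^3*3^1*479^1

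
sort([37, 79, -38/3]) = [-38/3, 37, 79]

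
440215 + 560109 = 1000324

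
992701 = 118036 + 874665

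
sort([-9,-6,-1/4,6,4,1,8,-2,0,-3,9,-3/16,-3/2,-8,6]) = [-9,-8,-6,-3,-2,-3/2,-1/4,-3/16,0,1,4,6,6,8,9]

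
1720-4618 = -2898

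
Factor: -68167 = -1*11^1*6197^1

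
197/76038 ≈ 0.00259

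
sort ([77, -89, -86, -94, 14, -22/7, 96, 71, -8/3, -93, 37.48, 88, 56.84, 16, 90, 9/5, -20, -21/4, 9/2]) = [-94, -93, -89, -86, -20, -21/4, -22/7, -8/3, 9/5, 9/2, 14, 16, 37.48, 56.84, 71, 77, 88, 90, 96]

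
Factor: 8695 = 5^1*37^1*47^1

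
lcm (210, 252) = 1260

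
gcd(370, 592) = 74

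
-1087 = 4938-6025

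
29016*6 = 174096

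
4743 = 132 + 4611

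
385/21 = 55/3 ≈ 18.33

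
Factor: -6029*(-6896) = 2^4*431^1*6029^1 = 41575984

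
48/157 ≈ 0.306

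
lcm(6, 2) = 6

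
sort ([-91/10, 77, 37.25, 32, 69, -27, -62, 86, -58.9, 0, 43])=[-62, -58.9, -27, -91/10, 0, 32, 37.25, 43, 69, 77, 86]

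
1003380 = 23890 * 42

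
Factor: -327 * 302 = -1 * 2^1 * 3^1 * 109^1 * 151^1 = -98754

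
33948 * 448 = 15208704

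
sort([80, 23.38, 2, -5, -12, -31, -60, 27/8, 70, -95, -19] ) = [-95, -60, -31, -19, -12, -5, 2, 27/8, 23.38, 70, 80] 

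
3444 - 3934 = -490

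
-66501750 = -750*88669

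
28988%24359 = 4629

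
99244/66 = 49622/33 ≈ 1503.70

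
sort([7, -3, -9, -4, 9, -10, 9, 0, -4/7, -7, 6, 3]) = [-10, -9, -7, -4, -3, -4/7, 0, 3, 6, 7, 9, 9]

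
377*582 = 219414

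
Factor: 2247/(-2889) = -1*3^(-2)*7^1 = -7/9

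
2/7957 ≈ 0.000251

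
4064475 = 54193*75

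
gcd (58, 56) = 2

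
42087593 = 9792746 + 32294847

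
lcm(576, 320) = 2880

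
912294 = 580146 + 332148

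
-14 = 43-57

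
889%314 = 261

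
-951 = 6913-7864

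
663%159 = 27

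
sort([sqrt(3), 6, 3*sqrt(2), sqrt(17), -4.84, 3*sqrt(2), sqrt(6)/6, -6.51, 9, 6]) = [-6.51, -4.84, sqrt(6)/6, sqrt(3), sqrt(17), 3*sqrt(2), 3*sqrt(2), 6, 6, 9]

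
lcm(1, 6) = 6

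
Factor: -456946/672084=-1*2^(-1)*3^(-3)*7^(-1)*257^1=-257/378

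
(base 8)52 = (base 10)42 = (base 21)20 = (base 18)26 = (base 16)2a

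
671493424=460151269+211342155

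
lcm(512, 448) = 3584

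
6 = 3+3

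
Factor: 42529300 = 2^2*5^2*11^1*23^1*41^2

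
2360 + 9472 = 11832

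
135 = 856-721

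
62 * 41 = 2542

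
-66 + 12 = -54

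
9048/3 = 3016 = 3016.00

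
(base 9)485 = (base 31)ct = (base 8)621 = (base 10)401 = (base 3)112212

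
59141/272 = 217 + 117/272 ≈ 217.43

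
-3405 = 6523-9928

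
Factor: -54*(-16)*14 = 2^6*3^3*7^1 = 12096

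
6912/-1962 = -384/109 ≈ -3.52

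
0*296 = 0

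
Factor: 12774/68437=2^1*3^1*2129^1*68437^(-1) 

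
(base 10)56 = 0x38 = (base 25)26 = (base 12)48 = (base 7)110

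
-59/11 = -5 - 4/11 ≈ -5.36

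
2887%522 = 277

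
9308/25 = 372 + 8/25 = 372.32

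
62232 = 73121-10889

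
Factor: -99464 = -1*2^3*12433^1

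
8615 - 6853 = 1762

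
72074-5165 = 66909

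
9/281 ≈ 0.0320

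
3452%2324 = 1128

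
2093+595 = 2688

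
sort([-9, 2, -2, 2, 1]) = [-9, -2, 1, 2, 2]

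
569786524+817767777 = 1387554301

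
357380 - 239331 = 118049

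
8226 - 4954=3272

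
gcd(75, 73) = 1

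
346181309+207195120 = 553376429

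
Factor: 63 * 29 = 3^2 * 7^1 * 29^1 = 1827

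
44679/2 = 22339 + 1/2 = 22339.50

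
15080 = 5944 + 9136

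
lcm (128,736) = 2944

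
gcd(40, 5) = 5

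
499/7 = 71 + 2/7≈71.29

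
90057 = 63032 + 27025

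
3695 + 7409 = 11104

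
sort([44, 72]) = [44, 72]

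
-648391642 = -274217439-374174203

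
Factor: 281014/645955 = 2^1 * 5^ (-1) * 137^ (-1) * 149^1 = 298/685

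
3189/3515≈0.907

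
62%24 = 14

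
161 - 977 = -816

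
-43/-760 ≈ 0.0566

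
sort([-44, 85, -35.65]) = [-44, -35.65, 85]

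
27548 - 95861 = -68313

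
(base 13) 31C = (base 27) JJ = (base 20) 16C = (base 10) 532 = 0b1000010100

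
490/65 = 7 + 7/13 ≈ 7.54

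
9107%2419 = 1850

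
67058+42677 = 109735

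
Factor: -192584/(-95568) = 2^(-1) * 3^(-1) * 7^1 * 11^(-1) * 19^1 = 133/66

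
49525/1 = 49525 = 49525.00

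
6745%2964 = 817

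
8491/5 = 1698 + 1/5 = 1698.20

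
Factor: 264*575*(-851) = -1*2^3*3^1*5^2*11^1*23^2*37^1 = -129181800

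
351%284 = 67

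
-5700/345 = -16 - 12/23 ≈ -16.52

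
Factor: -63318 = -1*2^1*3^1*61^1*173^1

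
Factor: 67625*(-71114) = -1*2^1*5^3*31^2*37^1*541^1 = -4809084250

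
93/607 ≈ 0.153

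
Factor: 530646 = 2^1 * 3^1 * 59^1 * 1499^1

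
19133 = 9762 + 9371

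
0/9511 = 0 = 0.00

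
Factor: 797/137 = 137^(-1)*797^1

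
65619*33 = 2165427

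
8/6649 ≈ 0.00120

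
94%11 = 6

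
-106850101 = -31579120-75270981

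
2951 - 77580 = -74629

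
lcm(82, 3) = 246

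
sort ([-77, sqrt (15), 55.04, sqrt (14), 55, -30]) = [-77, -30, sqrt (14), sqrt (15), 55, 55.04]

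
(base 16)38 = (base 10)56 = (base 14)40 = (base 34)1m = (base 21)2e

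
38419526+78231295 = 116650821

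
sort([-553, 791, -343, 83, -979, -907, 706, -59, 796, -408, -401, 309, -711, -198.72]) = [-979, -907, -711, -553, -408, -401, -343, -198.72, -59, 83, 309, 706, 791, 796]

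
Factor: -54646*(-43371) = 2^1*3^2*61^1*79^1*89^1*307^1 = 2370051666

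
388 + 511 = 899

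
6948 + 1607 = 8555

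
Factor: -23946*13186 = -1*2^2*3^1*13^1*19^1*307^1*347^1 = -315751956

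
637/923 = 49/71 ≈ 0.690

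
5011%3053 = 1958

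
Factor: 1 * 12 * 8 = 2^5 * 3^1 = 96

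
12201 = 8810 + 3391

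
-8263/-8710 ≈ 0.949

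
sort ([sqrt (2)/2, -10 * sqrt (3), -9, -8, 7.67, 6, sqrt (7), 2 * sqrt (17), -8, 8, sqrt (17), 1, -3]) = [-10 * sqrt (3), -9, -8, -8, -3, sqrt (2)/2, 1, sqrt (7), sqrt (17), 6, 7.67, 8, 2 * sqrt (17)]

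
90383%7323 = 2507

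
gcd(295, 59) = 59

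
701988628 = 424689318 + 277299310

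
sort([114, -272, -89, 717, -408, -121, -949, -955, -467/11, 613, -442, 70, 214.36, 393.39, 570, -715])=[-955, -949, -715, -442, -408, -272, -121, -89, -467/11, 70, 114, 214.36, 393.39, 570, 613, 717]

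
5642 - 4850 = 792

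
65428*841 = 55024948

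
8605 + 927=9532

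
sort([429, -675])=[-675, 429]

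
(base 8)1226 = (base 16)296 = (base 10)662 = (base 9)815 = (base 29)mo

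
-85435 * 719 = -61427765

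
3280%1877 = 1403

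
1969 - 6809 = -4840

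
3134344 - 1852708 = 1281636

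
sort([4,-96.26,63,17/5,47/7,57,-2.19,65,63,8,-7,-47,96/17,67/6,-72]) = [-96.26,-72,-47,-7,-2.19,17/5,4,96/17,47/7,8,67/6,57,63,63,65]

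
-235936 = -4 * 58984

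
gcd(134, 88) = 2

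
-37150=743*(-50)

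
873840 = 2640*331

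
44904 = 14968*3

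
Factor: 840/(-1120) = -1*2^(-2)*3^1 = -3/4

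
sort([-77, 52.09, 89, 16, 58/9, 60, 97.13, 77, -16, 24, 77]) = [-77, -16, 58/9, 16, 24, 52.09, 60, 77, 77, 89, 97.13]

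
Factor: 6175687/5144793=3^(-1)*7^1*882241^1*1714931^(-1)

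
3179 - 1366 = 1813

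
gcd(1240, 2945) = 155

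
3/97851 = 1/32617 ≈ 0.0000307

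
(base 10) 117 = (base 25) 4h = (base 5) 432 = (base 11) a7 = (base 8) 165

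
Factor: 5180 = 2^2 * 5^1 * 7^1 * 37^1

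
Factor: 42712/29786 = 2^2 * 19^1 * 53^(-1) = 76/53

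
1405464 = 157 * 8952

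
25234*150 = 3785100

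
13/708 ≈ 0.0184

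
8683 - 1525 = 7158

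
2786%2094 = 692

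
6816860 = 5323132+1493728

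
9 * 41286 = 371574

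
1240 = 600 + 640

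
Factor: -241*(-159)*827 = 3^1*53^1*241^1*827^1 = 31689813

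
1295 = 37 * 35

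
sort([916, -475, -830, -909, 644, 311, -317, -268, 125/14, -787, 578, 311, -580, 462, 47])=[-909, -830, -787, -580, -475, -317, -268, 125/14, 47, 311, 311, 462, 578, 644, 916]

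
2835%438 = 207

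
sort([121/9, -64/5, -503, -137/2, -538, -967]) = [-967, -538, -503, -137/2, -64/5, 121/9]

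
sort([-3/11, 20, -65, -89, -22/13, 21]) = [-89, -65, -22/13, -3/11, 20, 21]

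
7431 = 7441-10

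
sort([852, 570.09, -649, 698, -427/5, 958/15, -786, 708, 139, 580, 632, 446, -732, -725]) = [-786, -732, -725, -649, -427/5, 958/15, 139, 446, 570.09, 580, 632, 698, 708, 852]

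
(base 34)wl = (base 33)10k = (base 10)1109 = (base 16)455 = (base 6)5045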